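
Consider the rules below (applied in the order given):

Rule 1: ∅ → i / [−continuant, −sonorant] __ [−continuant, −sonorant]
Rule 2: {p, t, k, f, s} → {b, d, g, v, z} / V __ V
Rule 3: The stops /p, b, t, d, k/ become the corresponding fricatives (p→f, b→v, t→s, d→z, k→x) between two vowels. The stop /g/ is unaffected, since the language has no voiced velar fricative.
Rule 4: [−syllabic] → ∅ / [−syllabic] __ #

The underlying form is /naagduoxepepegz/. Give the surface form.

naagizuoxeveveg

Rule 1 (stop-cluster i-epenthesis): /g/ and /d/ form a stop–stop cluster, so [i] is inserted between them. /naagduoxepepegz/ → naagiduoxepepegz.
Rule 2 (intervocalic voicing): /p/ is a voiceless obstruent between vowels /e/ and /e/, so it voices to [b]. /p/ is a voiceless obstruent between vowels /e/ and /e/, so it voices to [b]. /naagiduoxepepegz/ → naagiduoxebebegz.
Rule 3 (intervocalic spirantization): /d/ is a stop between vowels /i/ and /u/, so it spirantizes to the fricative [z]. /b/ is a stop between vowels /e/ and /e/, so it spirantizes to the fricative [v]. /b/ is a stop between vowels /e/ and /e/, so it spirantizes to the fricative [v]. /naagiduoxebebegz/ → naagizuoxevevegz.
Rule 4 (final cluster simplification): /z/ is the second consonant of a word-final cluster /gz/, so it deletes. /naagizuoxevevegz/ → naagizuoxeveveg.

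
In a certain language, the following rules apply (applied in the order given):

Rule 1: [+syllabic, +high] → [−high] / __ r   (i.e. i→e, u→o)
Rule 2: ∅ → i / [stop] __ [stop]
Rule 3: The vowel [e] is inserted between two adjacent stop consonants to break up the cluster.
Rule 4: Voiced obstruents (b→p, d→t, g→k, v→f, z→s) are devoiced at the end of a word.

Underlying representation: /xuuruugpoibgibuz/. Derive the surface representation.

Rule 1 (pre-rhotic lowering): /u/ is a high vowel immediately before /r/, so it lowers to [o]. /xuuruugpoibgibuz/ → xuoruugpoibgibuz.
Rule 2 (stop-cluster i-epenthesis): /g/ and /p/ form a stop–stop cluster, so [i] is inserted between them. /b/ and /g/ form a stop–stop cluster, so [i] is inserted between them. /xuoruugpoibgibuz/ → xuoruugipoibigibuz.
Rule 3 (stop-cluster e-epenthesis): no segment meets the environment; /xuoruugipoibigibuz/ is unchanged.
Rule 4 (final devoicing): /z/ is a voiced obstruent in word-final position, so it devoices to [s]. /xuoruugipoibigibuz/ → xuoruugipoibigibus.

xuoruugipoibigibus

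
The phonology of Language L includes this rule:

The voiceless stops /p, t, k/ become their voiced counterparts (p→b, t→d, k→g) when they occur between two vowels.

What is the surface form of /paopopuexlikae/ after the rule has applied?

/p/ is a voiceless stop between vowels /o/ and /o/, so it voices to [b].
/p/ is a voiceless stop between vowels /o/ and /u/, so it voices to [b].
/k/ is a voiceless stop between vowels /i/ and /a/, so it voices to [g].
The other instance of /p/ does not occur in the required environment and remains unchanged.
Surface form: [paobobuexligae].

paobobuexligae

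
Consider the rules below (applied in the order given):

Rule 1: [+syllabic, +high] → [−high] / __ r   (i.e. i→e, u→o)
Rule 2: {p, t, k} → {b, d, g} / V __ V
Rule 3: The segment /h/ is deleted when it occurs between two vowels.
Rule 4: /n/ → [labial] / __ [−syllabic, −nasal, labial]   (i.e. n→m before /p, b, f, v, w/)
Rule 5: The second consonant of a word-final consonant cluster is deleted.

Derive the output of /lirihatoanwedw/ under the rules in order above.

leriadoamwed

Rule 1 (pre-rhotic lowering): /i/ is a high vowel immediately before /r/, so it lowers to [e]. /lirihatoanwedw/ → lerihatoanwedw.
Rule 2 (intervocalic voicing): /t/ is a voiceless stop between vowels /a/ and /o/, so it voices to [d]. /lerihatoanwedw/ → lerihadoanwedw.
Rule 3 (intervocalic h-deletion): /h/ occurs between vowels /i/ and /a/, so it deletes. /lerihadoanwedw/ → leriadoanwedw.
Rule 4 (nasal place assimilation): /n/ precedes the labial consonant /w/, so it assimilates in place to [m]. /leriadoanwedw/ → leriadoamwedw.
Rule 5 (final cluster simplification): /w/ is the second consonant of a word-final cluster /dw/, so it deletes. /leriadoamwedw/ → leriadoamwed.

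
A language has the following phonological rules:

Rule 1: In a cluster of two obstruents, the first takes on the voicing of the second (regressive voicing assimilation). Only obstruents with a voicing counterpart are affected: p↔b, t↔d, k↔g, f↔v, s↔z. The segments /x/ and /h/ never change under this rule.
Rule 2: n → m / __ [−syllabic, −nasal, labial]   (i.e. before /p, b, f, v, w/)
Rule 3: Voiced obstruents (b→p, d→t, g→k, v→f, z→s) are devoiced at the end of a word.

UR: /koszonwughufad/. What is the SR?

kozzomwukhufat

Rule 1 (regressive voicing assimilation): /s/ precedes the voiced obstruent /z/, so it voices to [z] by assimilation. /g/ precedes the voiceless obstruent /h/, so it devoices to [k] by assimilation. /koszonwughufad/ → kozzonwukhufad.
Rule 2 (nasal place assimilation): /n/ precedes the labial consonant /w/, so it assimilates in place to [m]. /kozzonwukhufad/ → kozzomwukhufad.
Rule 3 (final devoicing): /d/ is a voiced obstruent in word-final position, so it devoices to [t]. /kozzomwukhufad/ → kozzomwukhufat.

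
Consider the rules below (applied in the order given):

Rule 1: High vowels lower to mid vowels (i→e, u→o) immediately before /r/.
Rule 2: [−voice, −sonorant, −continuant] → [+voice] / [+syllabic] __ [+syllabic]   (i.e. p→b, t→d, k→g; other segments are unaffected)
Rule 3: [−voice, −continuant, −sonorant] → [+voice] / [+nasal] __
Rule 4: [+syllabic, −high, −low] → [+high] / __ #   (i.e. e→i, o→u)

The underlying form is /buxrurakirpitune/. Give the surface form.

Rule 1 (pre-rhotic lowering): /u/ is a high vowel immediately before /r/, so it lowers to [o]. /i/ is a high vowel immediately before /r/, so it lowers to [e]. /buxrurakirpitune/ → buxrorakerpitune.
Rule 2 (intervocalic voicing): /k/ is a voiceless stop between vowels /a/ and /e/, so it voices to [g]. /t/ is a voiceless stop between vowels /i/ and /u/, so it voices to [d]. /buxrorakerpitune/ → buxroragerpidune.
Rule 3 (post-nasal voicing): no segment meets the environment; /buxroragerpidune/ is unchanged.
Rule 4 (final vowel raising): /e/ is a mid vowel in word-final position, so it raises to [i]. /buxroragerpidune/ → buxroragerpiduni.

buxroragerpiduni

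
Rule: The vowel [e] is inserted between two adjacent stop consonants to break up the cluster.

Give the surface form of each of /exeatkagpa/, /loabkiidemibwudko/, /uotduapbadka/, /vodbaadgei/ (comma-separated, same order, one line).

/exeatkagpa/: /t/ and /k/ form a stop–stop cluster, so [e] is inserted between them. /g/ and /p/ form a stop–stop cluster, so [e] is inserted between them. → [exeatekagepa].
/loabkiidemibwudko/: /b/ and /k/ form a stop–stop cluster, so [e] is inserted between them. /d/ and /k/ form a stop–stop cluster, so [e] is inserted between them. → [loabekiidemibwudeko].
/uotduapbadka/: /t/ and /d/ form a stop–stop cluster, so [e] is inserted between them. /p/ and /b/ form a stop–stop cluster, so [e] is inserted between them. /d/ and /k/ form a stop–stop cluster, so [e] is inserted between them. → [uoteduapebadeka].
/vodbaadgei/: /d/ and /b/ form a stop–stop cluster, so [e] is inserted between them. /d/ and /g/ form a stop–stop cluster, so [e] is inserted between them. → [vodebaadegei].

exeatekagepa, loabekiidemibwudeko, uoteduapebadeka, vodebaadegei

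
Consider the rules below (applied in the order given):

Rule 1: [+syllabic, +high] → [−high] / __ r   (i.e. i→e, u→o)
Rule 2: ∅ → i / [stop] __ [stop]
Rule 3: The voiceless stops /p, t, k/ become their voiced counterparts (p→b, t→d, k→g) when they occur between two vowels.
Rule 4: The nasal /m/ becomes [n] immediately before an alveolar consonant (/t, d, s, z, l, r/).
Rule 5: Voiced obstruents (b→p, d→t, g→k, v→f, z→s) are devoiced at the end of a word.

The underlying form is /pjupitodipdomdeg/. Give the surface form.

pjubidodibidondek

Rule 1 (pre-rhotic lowering): no segment meets the environment; /pjupitodipdomdeg/ is unchanged.
Rule 2 (stop-cluster i-epenthesis): /p/ and /d/ form a stop–stop cluster, so [i] is inserted between them. /pjupitodipdomdeg/ → pjupitodipidomdeg.
Rule 3 (intervocalic voicing): /p/ is a voiceless stop between vowels /u/ and /i/, so it voices to [b]. /t/ is a voiceless stop between vowels /i/ and /o/, so it voices to [d]. /p/ is a voiceless stop between vowels /i/ and /i/, so it voices to [b]. /pjupitodipidomdeg/ → pjubidodibidomdeg.
Rule 4 (nasal place assimilation): /m/ precedes the alveolar consonant /d/, so it assimilates in place to [n]. /pjubidodibidomdeg/ → pjubidodibidondeg.
Rule 5 (final devoicing): /g/ is a voiced obstruent in word-final position, so it devoices to [k]. /pjubidodibidondeg/ → pjubidodibidondek.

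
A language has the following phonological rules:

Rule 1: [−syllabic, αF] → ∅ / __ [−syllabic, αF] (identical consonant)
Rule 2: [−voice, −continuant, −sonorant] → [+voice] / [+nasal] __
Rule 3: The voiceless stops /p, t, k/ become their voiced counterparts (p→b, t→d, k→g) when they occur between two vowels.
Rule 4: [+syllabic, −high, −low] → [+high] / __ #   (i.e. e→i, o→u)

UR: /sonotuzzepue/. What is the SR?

sonoduzebui

Rule 1 (degemination): /zz/ is a geminate; the first /z/ deletes. /sonotuzzepue/ → sonotuzepue.
Rule 2 (post-nasal voicing): no segment meets the environment; /sonotuzepue/ is unchanged.
Rule 3 (intervocalic voicing): /t/ is a voiceless stop between vowels /o/ and /u/, so it voices to [d]. /p/ is a voiceless stop between vowels /e/ and /u/, so it voices to [b]. /sonotuzepue/ → sonoduzebue.
Rule 4 (final vowel raising): /e/ is a mid vowel in word-final position, so it raises to [i]. /sonoduzebue/ → sonoduzebui.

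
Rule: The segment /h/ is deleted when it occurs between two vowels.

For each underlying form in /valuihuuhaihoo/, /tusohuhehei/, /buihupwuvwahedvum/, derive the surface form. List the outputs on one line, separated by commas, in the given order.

valuiuuaioo, tusoueei, buiupwuvwaedvum

/valuihuuhaihoo/: /h/ occurs between vowels /i/ and /u/, so it deletes. /h/ occurs between vowels /u/ and /a/, so it deletes. /h/ occurs between vowels /i/ and /o/, so it deletes. → [valuiuuaioo].
/tusohuhehei/: /h/ occurs between vowels /o/ and /u/, so it deletes. /h/ occurs between vowels /u/ and /e/, so it deletes. /h/ occurs between vowels /e/ and /e/, so it deletes. → [tusoueei].
/buihupwuvwahedvum/: /h/ occurs between vowels /i/ and /u/, so it deletes. /h/ occurs between vowels /a/ and /e/, so it deletes. → [buiupwuvwaedvum].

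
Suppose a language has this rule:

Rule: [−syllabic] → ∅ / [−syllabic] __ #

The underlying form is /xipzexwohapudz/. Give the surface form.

/z/ is the second consonant of a word-final cluster /dz/, so it deletes.
Surface form: [xipzexwohapud].

xipzexwohapud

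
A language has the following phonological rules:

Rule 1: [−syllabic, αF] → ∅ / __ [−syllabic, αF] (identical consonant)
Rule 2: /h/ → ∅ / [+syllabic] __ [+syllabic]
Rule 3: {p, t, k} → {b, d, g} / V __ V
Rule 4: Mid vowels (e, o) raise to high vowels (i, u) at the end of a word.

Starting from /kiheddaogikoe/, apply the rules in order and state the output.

kiedaogigoi

Rule 1 (degemination): /dd/ is a geminate; the first /d/ deletes. /kiheddaogikoe/ → kihedaogikoe.
Rule 2 (intervocalic h-deletion): /h/ occurs between vowels /i/ and /e/, so it deletes. /kihedaogikoe/ → kiedaogikoe.
Rule 3 (intervocalic voicing): /k/ is a voiceless stop between vowels /i/ and /o/, so it voices to [g]. /kiedaogikoe/ → kiedaogigoe.
Rule 4 (final vowel raising): /e/ is a mid vowel in word-final position, so it raises to [i]. /kiedaogigoe/ → kiedaogigoi.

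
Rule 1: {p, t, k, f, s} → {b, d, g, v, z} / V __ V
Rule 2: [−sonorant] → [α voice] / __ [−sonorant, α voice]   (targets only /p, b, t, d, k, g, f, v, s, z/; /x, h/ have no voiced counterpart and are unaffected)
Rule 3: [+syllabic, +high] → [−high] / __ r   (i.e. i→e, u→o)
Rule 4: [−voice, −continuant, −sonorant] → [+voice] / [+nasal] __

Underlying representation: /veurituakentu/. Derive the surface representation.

veoriduagendu

Rule 1 (intervocalic voicing): /t/ is a voiceless obstruent between vowels /i/ and /u/, so it voices to [d]. /k/ is a voiceless obstruent between vowels /a/ and /e/, so it voices to [g]. /veurituakentu/ → veuriduagentu.
Rule 2 (regressive voicing assimilation): no segment meets the environment; /veuriduagentu/ is unchanged.
Rule 3 (pre-rhotic lowering): /u/ is a high vowel immediately before /r/, so it lowers to [o]. /veuriduagentu/ → veoriduagentu.
Rule 4 (post-nasal voicing): /t/ is a voiceless stop immediately after the nasal /n/, so it voices to [d]. /veoriduagentu/ → veoriduagendu.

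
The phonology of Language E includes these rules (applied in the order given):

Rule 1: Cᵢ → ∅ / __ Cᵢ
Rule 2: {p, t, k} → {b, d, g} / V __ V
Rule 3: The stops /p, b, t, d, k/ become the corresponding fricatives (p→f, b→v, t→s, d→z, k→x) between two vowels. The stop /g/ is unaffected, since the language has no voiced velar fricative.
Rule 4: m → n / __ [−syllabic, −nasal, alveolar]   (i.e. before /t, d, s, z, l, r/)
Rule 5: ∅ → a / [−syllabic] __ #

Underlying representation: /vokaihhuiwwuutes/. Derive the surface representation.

vogaihuiwuuzesa

Rule 1 (degemination): /hh/ is a geminate; the first /h/ deletes. /ww/ is a geminate; the first /w/ deletes. /vokaihhuiwwuutes/ → vokaihuiwuutes.
Rule 2 (intervocalic voicing): /k/ is a voiceless stop between vowels /o/ and /a/, so it voices to [g]. /t/ is a voiceless stop between vowels /u/ and /e/, so it voices to [d]. /vokaihuiwuutes/ → vogaihuiwuudes.
Rule 3 (intervocalic spirantization): /d/ is a stop between vowels /u/ and /e/, so it spirantizes to the fricative [z]. /vogaihuiwuudes/ → vogaihuiwuuzes.
Rule 4 (nasal place assimilation): no segment meets the environment; /vogaihuiwuuzes/ is unchanged.
Rule 5 (final a-epenthesis): the form ends in the consonant /s/, so [a] is inserted word-finally. /vogaihuiwuuzes/ → vogaihuiwuuzesa.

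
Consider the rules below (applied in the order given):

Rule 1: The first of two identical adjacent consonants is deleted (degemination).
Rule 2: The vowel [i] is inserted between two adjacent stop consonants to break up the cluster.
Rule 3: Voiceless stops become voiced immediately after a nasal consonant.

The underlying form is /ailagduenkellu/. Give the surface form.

ailagiduengelu

Rule 1 (degemination): /ll/ is a geminate; the first /l/ deletes. /ailagduenkellu/ → ailagduenkelu.
Rule 2 (stop-cluster i-epenthesis): /g/ and /d/ form a stop–stop cluster, so [i] is inserted between them. /ailagduenkelu/ → ailagiduenkelu.
Rule 3 (post-nasal voicing): /k/ is a voiceless stop immediately after the nasal /n/, so it voices to [g]. /ailagiduenkelu/ → ailagiduengelu.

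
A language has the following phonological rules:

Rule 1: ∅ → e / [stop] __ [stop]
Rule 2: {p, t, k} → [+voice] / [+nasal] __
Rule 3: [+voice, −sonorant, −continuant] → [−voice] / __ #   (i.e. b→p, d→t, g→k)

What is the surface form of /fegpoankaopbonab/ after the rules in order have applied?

fegepoangaopebonap

Rule 1 (stop-cluster e-epenthesis): /g/ and /p/ form a stop–stop cluster, so [e] is inserted between them. /p/ and /b/ form a stop–stop cluster, so [e] is inserted between them. /fegpoankaopbonab/ → fegepoankaopebonab.
Rule 2 (post-nasal voicing): /k/ is a voiceless stop immediately after the nasal /n/, so it voices to [g]. /fegepoankaopebonab/ → fegepoangaopebonab.
Rule 3 (final devoicing): /b/ is a voiced stop in word-final position, so it devoices to [p]. /fegepoangaopebonab/ → fegepoangaopebonap.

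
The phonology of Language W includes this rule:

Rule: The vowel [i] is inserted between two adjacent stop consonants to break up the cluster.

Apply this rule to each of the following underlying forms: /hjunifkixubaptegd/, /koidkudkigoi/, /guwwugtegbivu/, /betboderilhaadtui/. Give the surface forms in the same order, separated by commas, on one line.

/hjunifkixubaptegd/: /p/ and /t/ form a stop–stop cluster, so [i] is inserted between them. /g/ and /d/ form a stop–stop cluster, so [i] is inserted between them. → [hjunifkixubapitegid].
/koidkudkigoi/: /d/ and /k/ form a stop–stop cluster, so [i] is inserted between them. /d/ and /k/ form a stop–stop cluster, so [i] is inserted between them. → [koidikudikigoi].
/guwwugtegbivu/: /g/ and /t/ form a stop–stop cluster, so [i] is inserted between them. /g/ and /b/ form a stop–stop cluster, so [i] is inserted between them. → [guwwugitegibivu].
/betboderilhaadtui/: /t/ and /b/ form a stop–stop cluster, so [i] is inserted between them. /d/ and /t/ form a stop–stop cluster, so [i] is inserted between them. → [betiboderilhaaditui].

hjunifkixubapitegid, koidikudikigoi, guwwugitegibivu, betiboderilhaaditui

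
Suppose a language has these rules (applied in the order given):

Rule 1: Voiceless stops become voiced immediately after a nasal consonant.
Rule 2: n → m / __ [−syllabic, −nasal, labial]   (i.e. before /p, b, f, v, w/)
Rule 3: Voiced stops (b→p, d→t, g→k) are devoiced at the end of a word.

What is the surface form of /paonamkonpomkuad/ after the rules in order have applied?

Rule 1 (post-nasal voicing): /k/ is a voiceless stop immediately after the nasal /m/, so it voices to [g]. /p/ is a voiceless stop immediately after the nasal /n/, so it voices to [b]. /k/ is a voiceless stop immediately after the nasal /m/, so it voices to [g]. /paonamkonpomkuad/ → paonamgonbomguad.
Rule 2 (nasal place assimilation): /n/ precedes the labial consonant /b/, so it assimilates in place to [m]. /paonamgonbomguad/ → paonamgombomguad.
Rule 3 (final devoicing): /d/ is a voiced stop in word-final position, so it devoices to [t]. /paonamgombomguad/ → paonamgombomguat.

paonamgombomguat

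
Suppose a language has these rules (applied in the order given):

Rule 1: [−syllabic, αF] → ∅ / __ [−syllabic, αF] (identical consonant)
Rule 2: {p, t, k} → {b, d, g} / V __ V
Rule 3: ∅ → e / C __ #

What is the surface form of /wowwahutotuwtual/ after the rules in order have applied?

wowahudoduwtuale

Rule 1 (degemination): /ww/ is a geminate; the first /w/ deletes. /wowwahutotuwtual/ → wowahutotuwtual.
Rule 2 (intervocalic voicing): /t/ is a voiceless stop between vowels /u/ and /o/, so it voices to [d]. /t/ is a voiceless stop between vowels /o/ and /u/, so it voices to [d]. /wowahutotuwtual/ → wowahudoduwtual.
Rule 3 (final e-epenthesis): the form ends in the consonant /l/, so [e] is inserted word-finally. /wowahudoduwtual/ → wowahudoduwtuale.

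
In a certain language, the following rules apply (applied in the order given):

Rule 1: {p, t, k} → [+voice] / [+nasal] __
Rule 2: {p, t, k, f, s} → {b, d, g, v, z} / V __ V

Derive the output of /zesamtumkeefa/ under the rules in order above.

zezamdumgeeva

Rule 1 (post-nasal voicing): /t/ is a voiceless stop immediately after the nasal /m/, so it voices to [d]. /k/ is a voiceless stop immediately after the nasal /m/, so it voices to [g]. /zesamtumkeefa/ → zesamdumgeefa.
Rule 2 (intervocalic voicing): /s/ is a voiceless obstruent between vowels /e/ and /a/, so it voices to [z]. /f/ is a voiceless obstruent between vowels /e/ and /a/, so it voices to [v]. /zesamdumgeefa/ → zezamdumgeeva.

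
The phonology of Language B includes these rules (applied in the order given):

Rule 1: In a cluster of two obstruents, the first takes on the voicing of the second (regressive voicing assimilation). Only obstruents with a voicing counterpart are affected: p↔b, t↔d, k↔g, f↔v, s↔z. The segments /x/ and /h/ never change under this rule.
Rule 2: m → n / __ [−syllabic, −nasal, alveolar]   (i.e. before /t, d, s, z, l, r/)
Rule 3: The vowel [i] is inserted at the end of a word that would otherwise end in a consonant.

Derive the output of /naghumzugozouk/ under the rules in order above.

nakhunzugozouki

Rule 1 (regressive voicing assimilation): /g/ precedes the voiceless obstruent /h/, so it devoices to [k] by assimilation. /naghumzugozouk/ → nakhumzugozouk.
Rule 2 (nasal place assimilation): /m/ precedes the alveolar consonant /z/, so it assimilates in place to [n]. /nakhumzugozouk/ → nakhunzugozouk.
Rule 3 (final i-epenthesis): the form ends in the consonant /k/, so [i] is inserted word-finally. /nakhunzugozouk/ → nakhunzugozouki.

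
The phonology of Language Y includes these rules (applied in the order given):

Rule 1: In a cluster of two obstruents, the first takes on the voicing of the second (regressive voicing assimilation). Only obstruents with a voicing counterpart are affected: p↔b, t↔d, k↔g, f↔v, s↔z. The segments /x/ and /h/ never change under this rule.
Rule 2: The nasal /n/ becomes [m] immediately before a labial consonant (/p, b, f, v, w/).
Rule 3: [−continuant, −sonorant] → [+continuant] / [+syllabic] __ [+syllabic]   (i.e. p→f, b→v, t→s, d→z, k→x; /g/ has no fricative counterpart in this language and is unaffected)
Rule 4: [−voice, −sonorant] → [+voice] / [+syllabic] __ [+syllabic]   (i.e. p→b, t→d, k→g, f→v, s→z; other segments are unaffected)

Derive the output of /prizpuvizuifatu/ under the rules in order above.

prispuvizuivazu

Rule 1 (regressive voicing assimilation): /z/ precedes the voiceless obstruent /p/, so it devoices to [s] by assimilation. /prizpuvizuifatu/ → prispuvizuifatu.
Rule 2 (nasal place assimilation): no segment meets the environment; /prispuvizuifatu/ is unchanged.
Rule 3 (intervocalic spirantization): /t/ is a stop between vowels /a/ and /u/, so it spirantizes to the fricative [s]. /prispuvizuifatu/ → prispuvizuifasu.
Rule 4 (intervocalic voicing): /f/ is a voiceless obstruent between vowels /i/ and /a/, so it voices to [v]. /s/ is a voiceless obstruent between vowels /a/ and /u/, so it voices to [z]. /prispuvizuifasu/ → prispuvizuivazu.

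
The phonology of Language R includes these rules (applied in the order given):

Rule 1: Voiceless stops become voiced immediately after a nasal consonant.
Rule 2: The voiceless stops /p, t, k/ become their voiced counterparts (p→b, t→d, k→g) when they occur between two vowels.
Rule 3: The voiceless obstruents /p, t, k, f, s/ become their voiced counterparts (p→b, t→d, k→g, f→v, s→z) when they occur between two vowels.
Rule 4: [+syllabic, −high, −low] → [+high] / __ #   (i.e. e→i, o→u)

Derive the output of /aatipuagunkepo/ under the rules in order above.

aadibuagungebu

Rule 1 (post-nasal voicing): /k/ is a voiceless stop immediately after the nasal /n/, so it voices to [g]. /aatipuagunkepo/ → aatipuagungepo.
Rule 2 (intervocalic voicing): /t/ is a voiceless stop between vowels /a/ and /i/, so it voices to [d]. /p/ is a voiceless stop between vowels /i/ and /u/, so it voices to [b]. /p/ is a voiceless stop between vowels /e/ and /o/, so it voices to [b]. /aatipuagungepo/ → aadibuagungebo.
Rule 3 (intervocalic voicing): no segment meets the environment; /aadibuagungebo/ is unchanged.
Rule 4 (final vowel raising): /o/ is a mid vowel in word-final position, so it raises to [u]. /aadibuagungebo/ → aadibuagungebu.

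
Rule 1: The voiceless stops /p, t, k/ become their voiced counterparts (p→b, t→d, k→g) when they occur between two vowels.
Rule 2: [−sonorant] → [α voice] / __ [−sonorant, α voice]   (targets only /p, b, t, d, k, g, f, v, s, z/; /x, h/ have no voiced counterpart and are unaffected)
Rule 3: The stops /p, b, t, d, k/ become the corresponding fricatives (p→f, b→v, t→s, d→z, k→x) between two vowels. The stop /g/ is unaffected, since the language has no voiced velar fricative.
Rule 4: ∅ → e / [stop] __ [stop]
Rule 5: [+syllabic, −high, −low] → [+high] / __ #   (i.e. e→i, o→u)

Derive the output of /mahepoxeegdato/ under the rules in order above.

mahevoxeegedazu

Rule 1 (intervocalic voicing): /p/ is a voiceless stop between vowels /e/ and /o/, so it voices to [b]. /t/ is a voiceless stop between vowels /a/ and /o/, so it voices to [d]. /mahepoxeegdato/ → maheboxeegdado.
Rule 2 (regressive voicing assimilation): no segment meets the environment; /maheboxeegdado/ is unchanged.
Rule 3 (intervocalic spirantization): /b/ is a stop between vowels /e/ and /o/, so it spirantizes to the fricative [v]. /d/ is a stop between vowels /a/ and /o/, so it spirantizes to the fricative [z]. /maheboxeegdado/ → mahevoxeegdazo.
Rule 4 (stop-cluster e-epenthesis): /g/ and /d/ form a stop–stop cluster, so [e] is inserted between them. /mahevoxeegdazo/ → mahevoxeegedazo.
Rule 5 (final vowel raising): /o/ is a mid vowel in word-final position, so it raises to [u]. /mahevoxeegedazo/ → mahevoxeegedazu.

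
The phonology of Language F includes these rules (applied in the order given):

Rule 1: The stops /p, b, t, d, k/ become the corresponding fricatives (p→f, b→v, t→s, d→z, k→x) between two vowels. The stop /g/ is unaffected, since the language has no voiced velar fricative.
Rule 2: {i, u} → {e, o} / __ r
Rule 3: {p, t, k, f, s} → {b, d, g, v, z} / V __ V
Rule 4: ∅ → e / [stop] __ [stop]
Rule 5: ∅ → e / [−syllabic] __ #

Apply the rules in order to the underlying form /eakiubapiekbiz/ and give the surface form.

Rule 1 (intervocalic spirantization): /k/ is a stop between vowels /a/ and /i/, so it spirantizes to the fricative [x]. /b/ is a stop between vowels /u/ and /a/, so it spirantizes to the fricative [v]. /p/ is a stop between vowels /a/ and /i/, so it spirantizes to the fricative [f]. /eakiubapiekbiz/ → eaxiuvafiekbiz.
Rule 2 (pre-rhotic lowering): no segment meets the environment; /eaxiuvafiekbiz/ is unchanged.
Rule 3 (intervocalic voicing): /f/ is a voiceless obstruent between vowels /a/ and /i/, so it voices to [v]. /eaxiuvafiekbiz/ → eaxiuvaviekbiz.
Rule 4 (stop-cluster e-epenthesis): /k/ and /b/ form a stop–stop cluster, so [e] is inserted between them. /eaxiuvaviekbiz/ → eaxiuvaviekebiz.
Rule 5 (final e-epenthesis): the form ends in the consonant /z/, so [e] is inserted word-finally. /eaxiuvaviekebiz/ → eaxiuvaviekebize.

eaxiuvaviekebize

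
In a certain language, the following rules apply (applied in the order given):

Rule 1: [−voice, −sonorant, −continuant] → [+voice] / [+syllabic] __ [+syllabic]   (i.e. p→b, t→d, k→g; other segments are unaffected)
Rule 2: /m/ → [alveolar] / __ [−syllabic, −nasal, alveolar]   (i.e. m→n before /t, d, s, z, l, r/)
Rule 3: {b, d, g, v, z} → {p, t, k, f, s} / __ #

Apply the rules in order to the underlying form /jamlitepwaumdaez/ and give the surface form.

janlidepwaundaes

Rule 1 (intervocalic voicing): /t/ is a voiceless stop between vowels /i/ and /e/, so it voices to [d]. /jamlitepwaumdaez/ → jamlidepwaumdaez.
Rule 2 (nasal place assimilation): /m/ precedes the alveolar consonant /l/, so it assimilates in place to [n]. /m/ precedes the alveolar consonant /d/, so it assimilates in place to [n]. /jamlidepwaumdaez/ → janlidepwaundaez.
Rule 3 (final devoicing): /z/ is a voiced obstruent in word-final position, so it devoices to [s]. /janlidepwaundaez/ → janlidepwaundaes.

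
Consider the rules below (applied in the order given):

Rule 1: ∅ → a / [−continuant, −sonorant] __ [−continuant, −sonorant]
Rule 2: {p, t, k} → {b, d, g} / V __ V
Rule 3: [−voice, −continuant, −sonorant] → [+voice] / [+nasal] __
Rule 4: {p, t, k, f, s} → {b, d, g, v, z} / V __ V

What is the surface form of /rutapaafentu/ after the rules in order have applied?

Rule 1 (stop-cluster a-epenthesis): no segment meets the environment; /rutapaafentu/ is unchanged.
Rule 2 (intervocalic voicing): /t/ is a voiceless stop between vowels /u/ and /a/, so it voices to [d]. /p/ is a voiceless stop between vowels /a/ and /a/, so it voices to [b]. /rutapaafentu/ → rudabaafentu.
Rule 3 (post-nasal voicing): /t/ is a voiceless stop immediately after the nasal /n/, so it voices to [d]. /rudabaafentu/ → rudabaafendu.
Rule 4 (intervocalic voicing): /f/ is a voiceless obstruent between vowels /a/ and /e/, so it voices to [v]. /rudabaafendu/ → rudabaavendu.

rudabaavendu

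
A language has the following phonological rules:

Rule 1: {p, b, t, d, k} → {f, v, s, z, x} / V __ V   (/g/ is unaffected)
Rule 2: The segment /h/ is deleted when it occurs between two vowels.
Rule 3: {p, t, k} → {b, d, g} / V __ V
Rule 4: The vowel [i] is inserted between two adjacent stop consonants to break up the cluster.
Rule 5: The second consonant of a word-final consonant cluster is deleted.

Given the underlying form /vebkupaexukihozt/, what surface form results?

Rule 1 (intervocalic spirantization): /p/ is a stop between vowels /u/ and /a/, so it spirantizes to the fricative [f]. /k/ is a stop between vowels /u/ and /i/, so it spirantizes to the fricative [x]. /vebkupaexukihozt/ → vebkufaexuxihozt.
Rule 2 (intervocalic h-deletion): /h/ occurs between vowels /i/ and /o/, so it deletes. /vebkufaexuxihozt/ → vebkufaexuxiozt.
Rule 3 (intervocalic voicing): no segment meets the environment; /vebkufaexuxiozt/ is unchanged.
Rule 4 (stop-cluster i-epenthesis): /b/ and /k/ form a stop–stop cluster, so [i] is inserted between them. /vebkufaexuxiozt/ → vebikufaexuxiozt.
Rule 5 (final cluster simplification): /t/ is the second consonant of a word-final cluster /zt/, so it deletes. /vebikufaexuxiozt/ → vebikufaexuxioz.

vebikufaexuxioz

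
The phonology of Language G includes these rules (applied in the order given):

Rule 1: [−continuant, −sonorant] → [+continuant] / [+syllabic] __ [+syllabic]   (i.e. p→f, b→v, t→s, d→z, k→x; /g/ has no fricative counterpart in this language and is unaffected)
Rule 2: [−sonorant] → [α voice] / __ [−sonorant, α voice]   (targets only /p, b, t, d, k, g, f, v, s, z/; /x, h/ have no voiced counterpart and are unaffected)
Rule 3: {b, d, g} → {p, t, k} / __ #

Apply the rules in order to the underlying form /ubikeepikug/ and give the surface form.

uvixeefixuk

Rule 1 (intervocalic spirantization): /b/ is a stop between vowels /u/ and /i/, so it spirantizes to the fricative [v]. /k/ is a stop between vowels /i/ and /e/, so it spirantizes to the fricative [x]. /p/ is a stop between vowels /e/ and /i/, so it spirantizes to the fricative [f]. /k/ is a stop between vowels /i/ and /u/, so it spirantizes to the fricative [x]. /ubikeepikug/ → uvixeefixug.
Rule 2 (regressive voicing assimilation): no segment meets the environment; /uvixeefixug/ is unchanged.
Rule 3 (final devoicing): /g/ is a voiced stop in word-final position, so it devoices to [k]. /uvixeefixug/ → uvixeefixuk.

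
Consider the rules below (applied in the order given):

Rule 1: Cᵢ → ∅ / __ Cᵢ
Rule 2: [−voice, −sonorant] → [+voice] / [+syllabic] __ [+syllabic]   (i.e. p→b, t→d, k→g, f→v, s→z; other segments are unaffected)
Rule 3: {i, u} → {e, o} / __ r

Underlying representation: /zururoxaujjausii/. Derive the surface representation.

Rule 1 (degemination): /jj/ is a geminate; the first /j/ deletes. /zururoxaujjausii/ → zururoxaujausii.
Rule 2 (intervocalic voicing): /s/ is a voiceless obstruent between vowels /u/ and /i/, so it voices to [z]. /zururoxaujausii/ → zururoxaujauzii.
Rule 3 (pre-rhotic lowering): /u/ is a high vowel immediately before /r/, so it lowers to [o]. /u/ is a high vowel immediately before /r/, so it lowers to [o]. /zururoxaujauzii/ → zororoxaujauzii.

zororoxaujauzii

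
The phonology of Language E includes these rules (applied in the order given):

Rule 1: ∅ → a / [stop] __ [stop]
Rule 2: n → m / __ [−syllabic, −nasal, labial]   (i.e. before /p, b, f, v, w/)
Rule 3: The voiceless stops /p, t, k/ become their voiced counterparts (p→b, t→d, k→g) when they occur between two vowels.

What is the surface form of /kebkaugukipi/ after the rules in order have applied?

kebagaugugibi

Rule 1 (stop-cluster a-epenthesis): /b/ and /k/ form a stop–stop cluster, so [a] is inserted between them. /kebkaugukipi/ → kebakaugukipi.
Rule 2 (nasal place assimilation): no segment meets the environment; /kebakaugukipi/ is unchanged.
Rule 3 (intervocalic voicing): /k/ is a voiceless stop between vowels /a/ and /a/, so it voices to [g]. /k/ is a voiceless stop between vowels /u/ and /i/, so it voices to [g]. /p/ is a voiceless stop between vowels /i/ and /i/, so it voices to [b]. /kebakaugukipi/ → kebagaugugibi.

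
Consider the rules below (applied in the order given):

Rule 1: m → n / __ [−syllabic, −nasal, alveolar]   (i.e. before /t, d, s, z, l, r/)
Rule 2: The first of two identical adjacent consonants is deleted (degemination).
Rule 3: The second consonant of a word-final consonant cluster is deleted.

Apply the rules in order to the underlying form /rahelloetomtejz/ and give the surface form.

Rule 1 (nasal place assimilation): /m/ precedes the alveolar consonant /t/, so it assimilates in place to [n]. /rahelloetomtejz/ → rahelloetontejz.
Rule 2 (degemination): /ll/ is a geminate; the first /l/ deletes. /rahelloetontejz/ → raheloetontejz.
Rule 3 (final cluster simplification): /z/ is the second consonant of a word-final cluster /jz/, so it deletes. /raheloetontejz/ → raheloetontej.

raheloetontej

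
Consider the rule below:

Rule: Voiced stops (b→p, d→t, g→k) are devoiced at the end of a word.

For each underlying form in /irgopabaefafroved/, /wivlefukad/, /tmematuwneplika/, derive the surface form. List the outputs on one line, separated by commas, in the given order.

/irgopabaefafroved/: /d/ is a voiced stop in word-final position, so it devoices to [t]. → [irgopabaefafrovet].
/wivlefukad/: /d/ is a voiced stop in word-final position, so it devoices to [t]. → [wivlefukat].
/tmematuwneplika/: the rule's environment is not met; surfaces unchanged as [tmematuwneplika].

irgopabaefafrovet, wivlefukat, tmematuwneplika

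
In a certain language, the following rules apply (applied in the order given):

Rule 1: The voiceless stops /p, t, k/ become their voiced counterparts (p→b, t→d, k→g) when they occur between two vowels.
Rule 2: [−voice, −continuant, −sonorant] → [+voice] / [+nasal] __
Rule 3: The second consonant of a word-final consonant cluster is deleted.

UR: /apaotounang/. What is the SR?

Rule 1 (intervocalic voicing): /p/ is a voiceless stop between vowels /a/ and /a/, so it voices to [b]. /t/ is a voiceless stop between vowels /o/ and /o/, so it voices to [d]. /apaotounang/ → abaodounang.
Rule 2 (post-nasal voicing): no segment meets the environment; /abaodounang/ is unchanged.
Rule 3 (final cluster simplification): /g/ is the second consonant of a word-final cluster /ng/, so it deletes. /abaodounang/ → abaodounan.

abaodounan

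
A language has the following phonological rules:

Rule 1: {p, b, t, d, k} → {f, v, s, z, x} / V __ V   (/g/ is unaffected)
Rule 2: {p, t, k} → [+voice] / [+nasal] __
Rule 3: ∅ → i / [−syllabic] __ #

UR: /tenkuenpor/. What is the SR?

tenguenbori

Rule 1 (intervocalic spirantization): no segment meets the environment; /tenkuenpor/ is unchanged.
Rule 2 (post-nasal voicing): /k/ is a voiceless stop immediately after the nasal /n/, so it voices to [g]. /p/ is a voiceless stop immediately after the nasal /n/, so it voices to [b]. /tenkuenpor/ → tenguenbor.
Rule 3 (final i-epenthesis): the form ends in the consonant /r/, so [i] is inserted word-finally. /tenguenbor/ → tenguenbori.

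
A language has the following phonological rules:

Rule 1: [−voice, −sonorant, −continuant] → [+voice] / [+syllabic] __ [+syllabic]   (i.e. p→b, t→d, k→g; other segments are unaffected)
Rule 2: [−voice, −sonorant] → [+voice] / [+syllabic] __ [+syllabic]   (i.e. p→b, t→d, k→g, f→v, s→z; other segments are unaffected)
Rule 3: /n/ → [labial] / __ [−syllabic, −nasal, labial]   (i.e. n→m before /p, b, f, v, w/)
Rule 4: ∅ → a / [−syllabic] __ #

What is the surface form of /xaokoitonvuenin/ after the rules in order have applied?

Rule 1 (intervocalic voicing): /k/ is a voiceless stop between vowels /o/ and /o/, so it voices to [g]. /t/ is a voiceless stop between vowels /i/ and /o/, so it voices to [d]. /xaokoitonvuenin/ → xaogoidonvuenin.
Rule 2 (intervocalic voicing): no segment meets the environment; /xaogoidonvuenin/ is unchanged.
Rule 3 (nasal place assimilation): /n/ precedes the labial consonant /v/, so it assimilates in place to [m]. /xaogoidonvuenin/ → xaogoidomvuenin.
Rule 4 (final a-epenthesis): the form ends in the consonant /n/, so [a] is inserted word-finally. /xaogoidomvuenin/ → xaogoidomvuenina.

xaogoidomvuenina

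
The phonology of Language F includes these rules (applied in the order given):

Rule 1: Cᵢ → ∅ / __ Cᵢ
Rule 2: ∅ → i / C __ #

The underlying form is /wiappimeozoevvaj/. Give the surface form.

wiapimeozoevaji

Rule 1 (degemination): /pp/ is a geminate; the first /p/ deletes. /vv/ is a geminate; the first /v/ deletes. /wiappimeozoevvaj/ → wiapimeozoevaj.
Rule 2 (final i-epenthesis): the form ends in the consonant /j/, so [i] is inserted word-finally. /wiapimeozoevaj/ → wiapimeozoevaji.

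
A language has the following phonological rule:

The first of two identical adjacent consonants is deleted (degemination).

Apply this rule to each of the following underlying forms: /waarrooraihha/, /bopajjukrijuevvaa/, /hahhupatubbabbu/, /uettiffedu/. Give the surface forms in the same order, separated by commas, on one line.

/waarrooraihha/: /rr/ is a geminate; the first /r/ deletes. /hh/ is a geminate; the first /h/ deletes. → [waarooraiha].
/bopajjukrijuevvaa/: /jj/ is a geminate; the first /j/ deletes. /vv/ is a geminate; the first /v/ deletes. → [bopajukrijuevaa].
/hahhupatubbabbu/: /hh/ is a geminate; the first /h/ deletes. /bb/ is a geminate; the first /b/ deletes. /bb/ is a geminate; the first /b/ deletes. → [hahupatubabu].
/uettiffedu/: /tt/ is a geminate; the first /t/ deletes. /ff/ is a geminate; the first /f/ deletes. → [uetifedu].

waarooraiha, bopajukrijuevaa, hahupatubabu, uetifedu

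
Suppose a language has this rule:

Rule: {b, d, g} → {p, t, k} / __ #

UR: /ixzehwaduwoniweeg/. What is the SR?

ixzehwaduwoniweek

Scanning /ixzehwaduwoniweeg/: /d/ at position 8 is not in the conditioning environment; /g/ is a voiced stop in word-final position, so it devoices to [k].
Result: [ixzehwaduwoniweek].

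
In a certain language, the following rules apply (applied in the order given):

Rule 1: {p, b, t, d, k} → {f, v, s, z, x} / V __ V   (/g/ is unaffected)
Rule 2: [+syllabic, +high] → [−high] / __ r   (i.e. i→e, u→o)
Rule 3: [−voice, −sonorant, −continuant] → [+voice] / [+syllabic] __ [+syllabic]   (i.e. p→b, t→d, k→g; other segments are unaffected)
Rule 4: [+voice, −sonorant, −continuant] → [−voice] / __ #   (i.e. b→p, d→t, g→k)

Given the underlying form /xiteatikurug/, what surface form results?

xiseasixoruk

Rule 1 (intervocalic spirantization): /t/ is a stop between vowels /i/ and /e/, so it spirantizes to the fricative [s]. /t/ is a stop between vowels /a/ and /i/, so it spirantizes to the fricative [s]. /k/ is a stop between vowels /i/ and /u/, so it spirantizes to the fricative [x]. /xiteatikurug/ → xiseasixurug.
Rule 2 (pre-rhotic lowering): /u/ is a high vowel immediately before /r/, so it lowers to [o]. /xiseasixurug/ → xiseasixorug.
Rule 3 (intervocalic voicing): no segment meets the environment; /xiseasixorug/ is unchanged.
Rule 4 (final devoicing): /g/ is a voiced stop in word-final position, so it devoices to [k]. /xiseasixorug/ → xiseasixoruk.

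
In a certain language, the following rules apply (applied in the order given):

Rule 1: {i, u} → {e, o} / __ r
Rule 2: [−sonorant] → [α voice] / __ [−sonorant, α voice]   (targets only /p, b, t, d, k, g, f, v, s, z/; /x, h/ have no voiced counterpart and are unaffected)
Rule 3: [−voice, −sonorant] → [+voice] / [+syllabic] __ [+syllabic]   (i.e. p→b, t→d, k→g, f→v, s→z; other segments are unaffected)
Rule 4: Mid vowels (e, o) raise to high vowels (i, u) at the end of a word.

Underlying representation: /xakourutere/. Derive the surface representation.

xagooruderi

Rule 1 (pre-rhotic lowering): /u/ is a high vowel immediately before /r/, so it lowers to [o]. /xakourutere/ → xakoorutere.
Rule 2 (regressive voicing assimilation): no segment meets the environment; /xakoorutere/ is unchanged.
Rule 3 (intervocalic voicing): /k/ is a voiceless obstruent between vowels /a/ and /o/, so it voices to [g]. /t/ is a voiceless obstruent between vowels /u/ and /e/, so it voices to [d]. /xakoorutere/ → xagoorudere.
Rule 4 (final vowel raising): /e/ is a mid vowel in word-final position, so it raises to [i]. /xagoorudere/ → xagooruderi.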